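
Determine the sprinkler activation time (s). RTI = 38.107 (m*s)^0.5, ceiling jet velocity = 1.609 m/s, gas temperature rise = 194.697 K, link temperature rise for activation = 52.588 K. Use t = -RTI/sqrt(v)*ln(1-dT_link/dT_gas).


dT_link/dT_gas = 0.27010
ln(1 - 0.27010) = -0.31485
t = -38.107 / sqrt(1.609) * -0.31485 = 9.4587 s

9.4587 s


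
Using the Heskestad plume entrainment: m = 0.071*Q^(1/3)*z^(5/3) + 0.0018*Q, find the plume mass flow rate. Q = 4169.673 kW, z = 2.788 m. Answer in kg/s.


Q^(1/3) = 16.095
z^(5/3) = 5.5227
First term = 0.071 * 16.095 * 5.5227 = 6.3112
Second term = 0.0018 * 4169.673 = 7.5054
m = 13.817 kg/s

13.817 kg/s


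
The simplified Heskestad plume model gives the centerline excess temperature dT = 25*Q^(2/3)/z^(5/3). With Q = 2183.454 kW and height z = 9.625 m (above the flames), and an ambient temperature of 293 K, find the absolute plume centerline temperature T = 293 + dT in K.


Q^(2/3) = 168.30
z^(5/3) = 43.551
dT = 25 * 168.30 / 43.551 = 96.613 K
T = 293 + 96.613 = 389.61 K

389.61 K


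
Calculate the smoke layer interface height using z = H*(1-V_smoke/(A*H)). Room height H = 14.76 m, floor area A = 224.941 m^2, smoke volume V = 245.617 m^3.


V/(A*H) = 0.073978
1 - 0.073978 = 0.92602
z = 14.76 * 0.92602 = 13.668 m

13.668 m


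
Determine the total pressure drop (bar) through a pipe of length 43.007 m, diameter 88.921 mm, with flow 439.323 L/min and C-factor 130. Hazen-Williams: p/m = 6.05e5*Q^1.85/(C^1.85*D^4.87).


Q^1.85 = 77473
C^1.85 = 8143.2
D^4.87 = 3.1021e+09
p/m = 0.0018555 bar/m
p_total = 0.0018555 * 43.007 = 0.079799 bar

0.079799 bar


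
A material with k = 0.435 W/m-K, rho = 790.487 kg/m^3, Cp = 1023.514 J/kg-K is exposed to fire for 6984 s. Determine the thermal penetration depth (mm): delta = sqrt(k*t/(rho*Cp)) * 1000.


alpha = 0.435 / (790.487 * 1023.514) = 5.3765e-07 m^2/s
alpha * t = 0.0037550
delta = sqrt(0.0037550) * 1000 = 61.278 mm

61.278 mm


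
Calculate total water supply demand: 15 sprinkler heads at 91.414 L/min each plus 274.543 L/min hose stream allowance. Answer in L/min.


Sprinkler demand = 15 * 91.414 = 1371.21 L/min
Total = 1371.21 + 274.543 = 1645.753 L/min

1645.753 L/min


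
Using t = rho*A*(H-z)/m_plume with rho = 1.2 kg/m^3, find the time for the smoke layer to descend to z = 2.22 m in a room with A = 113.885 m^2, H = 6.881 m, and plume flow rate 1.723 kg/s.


H - z = 4.661 m
t = 1.2 * 113.885 * 4.661 / 1.723 = 369.69 s

369.69 s


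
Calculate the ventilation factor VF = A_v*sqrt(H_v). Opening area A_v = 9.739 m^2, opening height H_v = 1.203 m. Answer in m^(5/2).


sqrt(H_v) = 1.0968
VF = 9.739 * 1.0968 = 10.682 m^(5/2)

10.682 m^(5/2)


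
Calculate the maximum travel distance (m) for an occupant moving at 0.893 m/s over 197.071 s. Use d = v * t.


d = 0.893 * 197.071 = 175.98 m

175.98 m


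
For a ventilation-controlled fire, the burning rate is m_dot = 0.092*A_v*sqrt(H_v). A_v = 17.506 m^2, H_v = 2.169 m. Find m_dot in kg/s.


sqrt(H_v) = 1.4728
m_dot = 0.092 * 17.506 * 1.4728 = 2.3719 kg/s

2.3719 kg/s


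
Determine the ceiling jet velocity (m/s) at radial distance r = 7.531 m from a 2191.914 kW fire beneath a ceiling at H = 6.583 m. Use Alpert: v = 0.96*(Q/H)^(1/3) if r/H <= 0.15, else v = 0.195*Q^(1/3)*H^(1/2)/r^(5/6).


r/H = 7.531 / 6.583 = 1.1440
r/H > 0.15, so v = 0.195*Q^(1/3)*H^(1/2)/r^(5/6)
Q^(1/3) = 12.990
H^(1/2) = 2.5657
r^(5/6) = 5.3791
v = 0.195 * 12.990 * 2.5657 / 5.3791 = 1.2082 m/s

1.2082 m/s


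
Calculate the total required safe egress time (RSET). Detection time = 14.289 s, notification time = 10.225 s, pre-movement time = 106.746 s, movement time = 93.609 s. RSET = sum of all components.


Total = 14.289 + 10.225 + 106.746 + 93.609 = 224.869 s

224.869 s


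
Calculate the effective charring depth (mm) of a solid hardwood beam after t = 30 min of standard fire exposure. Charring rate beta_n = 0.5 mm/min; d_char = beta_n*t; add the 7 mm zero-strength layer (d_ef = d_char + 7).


d_char = 0.5 * 30 = 15 mm
d_ef = 15 + 1.0*7 = 22 mm

22 mm


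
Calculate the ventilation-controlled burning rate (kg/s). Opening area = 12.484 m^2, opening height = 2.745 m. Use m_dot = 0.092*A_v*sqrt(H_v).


sqrt(H_v) = 1.6568
m_dot = 0.092 * 12.484 * 1.6568 = 1.9029 kg/s

1.9029 kg/s


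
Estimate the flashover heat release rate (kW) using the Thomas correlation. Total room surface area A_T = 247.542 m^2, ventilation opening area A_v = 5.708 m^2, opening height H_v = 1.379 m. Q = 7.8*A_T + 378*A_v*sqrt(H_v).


7.8*A_T = 1930.8
sqrt(H_v) = 1.1743
378*A_v*sqrt(H_v) = 2533.7
Q = 1930.8 + 2533.7 = 4464.5 kW

4464.5 kW


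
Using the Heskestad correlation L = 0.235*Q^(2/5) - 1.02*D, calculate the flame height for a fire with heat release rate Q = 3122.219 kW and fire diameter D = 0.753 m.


Q^(2/5) = 24.991
0.235 * Q^(2/5) = 5.8729
1.02 * D = 0.76806
L = 5.1048 m

5.1048 m


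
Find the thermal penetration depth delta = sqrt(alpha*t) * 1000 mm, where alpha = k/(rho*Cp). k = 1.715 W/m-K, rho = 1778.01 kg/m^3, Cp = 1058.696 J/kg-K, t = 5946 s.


alpha = 1.715 / (1778.01 * 1058.696) = 9.1108e-07 m^2/s
alpha * t = 0.0054173
delta = sqrt(0.0054173) * 1000 = 73.602 mm

73.602 mm


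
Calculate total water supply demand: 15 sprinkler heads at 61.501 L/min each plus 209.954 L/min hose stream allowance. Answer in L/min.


Sprinkler demand = 15 * 61.501 = 922.515 L/min
Total = 922.515 + 209.954 = 1132.469 L/min

1132.469 L/min


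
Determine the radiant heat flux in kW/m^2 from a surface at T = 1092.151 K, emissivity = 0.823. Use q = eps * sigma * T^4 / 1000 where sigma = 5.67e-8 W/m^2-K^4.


T^4 = 1.4228e+12
q = 0.823 * 5.67e-8 * 1.4228e+12 / 1000 = 66.392 kW/m^2

66.392 kW/m^2


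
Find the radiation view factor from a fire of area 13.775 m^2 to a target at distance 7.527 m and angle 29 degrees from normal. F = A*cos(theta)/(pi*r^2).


cos(29 deg) = 0.87462
pi*r^2 = 177.99
F = 13.775 * 0.87462 / 177.99 = 0.067689

0.067689


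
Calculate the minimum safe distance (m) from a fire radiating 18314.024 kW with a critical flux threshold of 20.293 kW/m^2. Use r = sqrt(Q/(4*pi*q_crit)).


4*pi*q_crit = 255.01
Q/(4*pi*q_crit) = 71.817
r = sqrt(71.817) = 8.4745 m

8.4745 m


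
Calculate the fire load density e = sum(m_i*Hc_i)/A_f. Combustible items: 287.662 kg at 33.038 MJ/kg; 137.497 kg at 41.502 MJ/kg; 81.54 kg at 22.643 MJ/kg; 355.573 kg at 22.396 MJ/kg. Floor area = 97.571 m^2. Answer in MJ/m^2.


Total energy = 287.662*33.038 + 137.497*41.502 + 81.54*22.643 + 355.573*22.396
= 9503.777 + 5706.400 + 1846.310 + 7963.413
= 25019.90 MJ
e = 25019.90 / 97.571 = 256.43 MJ/m^2

256.43 MJ/m^2


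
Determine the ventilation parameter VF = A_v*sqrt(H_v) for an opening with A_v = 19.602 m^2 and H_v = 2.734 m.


sqrt(H_v) = 1.6535
VF = 19.602 * 1.6535 = 32.412 m^(5/2)

32.412 m^(5/2)


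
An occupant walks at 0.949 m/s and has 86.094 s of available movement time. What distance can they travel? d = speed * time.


d = 0.949 * 86.094 = 81.703 m

81.703 m


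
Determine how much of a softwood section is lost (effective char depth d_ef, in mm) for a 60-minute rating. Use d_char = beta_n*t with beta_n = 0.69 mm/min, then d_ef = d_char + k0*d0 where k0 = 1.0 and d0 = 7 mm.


d_char = 0.69 * 60 = 41.4 mm
d_ef = 41.4 + 1.0*7 = 48.4 mm

48.4 mm


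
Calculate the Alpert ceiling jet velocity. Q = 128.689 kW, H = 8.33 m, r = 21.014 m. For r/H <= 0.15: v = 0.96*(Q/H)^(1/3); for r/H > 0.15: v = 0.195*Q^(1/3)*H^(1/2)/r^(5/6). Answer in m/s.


r/H = 21.014 / 8.33 = 2.5227
r/H > 0.15, so v = 0.195*Q^(1/3)*H^(1/2)/r^(5/6)
Q^(1/3) = 5.0487
H^(1/2) = 2.8862
r^(5/6) = 12.650
v = 0.195 * 5.0487 * 2.8862 / 12.650 = 0.22462 m/s

0.22462 m/s


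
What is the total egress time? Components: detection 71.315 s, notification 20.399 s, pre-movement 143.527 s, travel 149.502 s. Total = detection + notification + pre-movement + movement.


Total = 71.315 + 20.399 + 143.527 + 149.502 = 384.743 s

384.743 s


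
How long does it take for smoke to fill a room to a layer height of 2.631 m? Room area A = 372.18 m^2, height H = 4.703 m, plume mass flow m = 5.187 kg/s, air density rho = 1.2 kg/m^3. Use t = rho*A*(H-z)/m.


H - z = 2.072 m
t = 1.2 * 372.18 * 2.072 / 5.187 = 178.41 s

178.41 s


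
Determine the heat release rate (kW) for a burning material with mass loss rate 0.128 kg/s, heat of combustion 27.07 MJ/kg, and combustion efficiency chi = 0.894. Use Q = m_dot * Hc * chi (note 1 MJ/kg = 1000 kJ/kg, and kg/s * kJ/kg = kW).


Hc = 27.07 MJ/kg = 27.07 * 1000 kJ/kg = 27070 kJ/kg
Q = 0.128 kg/s * 27070 kJ/kg * 0.894 = 3097.7 kW

3097.7 kW


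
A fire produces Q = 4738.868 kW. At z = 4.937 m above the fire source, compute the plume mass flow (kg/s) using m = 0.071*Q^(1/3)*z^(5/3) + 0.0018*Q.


Q^(1/3) = 16.797
z^(5/3) = 14.314
First term = 0.071 * 16.797 * 14.314 = 17.071
Second term = 0.0018 * 4738.868 = 8.5300
m = 25.601 kg/s

25.601 kg/s


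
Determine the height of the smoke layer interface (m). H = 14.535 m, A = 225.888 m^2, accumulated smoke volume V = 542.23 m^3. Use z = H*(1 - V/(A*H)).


V/(A*H) = 0.16515
1 - 0.16515 = 0.83485
z = 14.535 * 0.83485 = 12.135 m

12.135 m


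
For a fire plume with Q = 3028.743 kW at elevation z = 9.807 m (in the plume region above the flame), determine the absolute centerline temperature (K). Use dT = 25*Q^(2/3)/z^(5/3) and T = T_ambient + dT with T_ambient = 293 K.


Q^(2/3) = 209.33
z^(5/3) = 44.932
dT = 25 * 209.33 / 44.932 = 116.47 K
T = 293 + 116.47 = 409.47 K

409.47 K


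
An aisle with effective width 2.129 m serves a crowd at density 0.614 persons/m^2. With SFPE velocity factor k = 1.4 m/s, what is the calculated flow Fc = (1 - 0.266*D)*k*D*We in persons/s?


1 - 0.266*D = 1 - 0.266*0.614 = 0.83668
Fs = 0.83668 * 1.4 * 0.614 = 0.71921 persons/(s*m)
Fc = 0.71921 * 2.129 = 1.5312 persons/s

1.5312 persons/s


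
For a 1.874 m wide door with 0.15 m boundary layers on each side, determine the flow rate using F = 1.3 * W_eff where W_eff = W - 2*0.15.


W_eff = 1.874 - 0.30 = 1.574 m
F = 1.3 * 1.574 = 2.0462 persons/s

2.0462 persons/s


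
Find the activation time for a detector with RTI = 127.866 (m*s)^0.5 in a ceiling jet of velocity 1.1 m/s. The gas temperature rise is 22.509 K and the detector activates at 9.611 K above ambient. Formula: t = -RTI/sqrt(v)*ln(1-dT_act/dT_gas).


dT_act/dT_gas = 0.42698
ln(1 - 0.42698) = -0.55684
t = -127.866 / sqrt(1.1) * -0.55684 = 67.888 s

67.888 s


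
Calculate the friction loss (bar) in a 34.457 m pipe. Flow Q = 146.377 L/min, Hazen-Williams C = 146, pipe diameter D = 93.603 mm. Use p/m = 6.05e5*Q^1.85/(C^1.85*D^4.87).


Q^1.85 = 10142
C^1.85 = 10094
D^4.87 = 3.9827e+09
p/m = 0.00015263 bar/m
p_total = 0.00015263 * 34.457 = 0.0052592 bar

0.0052592 bar


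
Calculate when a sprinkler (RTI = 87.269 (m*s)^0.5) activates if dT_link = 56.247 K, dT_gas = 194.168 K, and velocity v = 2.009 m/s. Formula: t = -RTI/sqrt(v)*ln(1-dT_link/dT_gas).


dT_link/dT_gas = 0.28968
ln(1 - 0.28968) = -0.34204
t = -87.269 / sqrt(2.009) * -0.34204 = 21.060 s

21.060 s


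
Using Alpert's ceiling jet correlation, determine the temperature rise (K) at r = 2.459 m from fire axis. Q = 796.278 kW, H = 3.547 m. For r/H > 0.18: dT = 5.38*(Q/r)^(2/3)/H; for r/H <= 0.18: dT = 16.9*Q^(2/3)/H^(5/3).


r/H = 2.459 / 3.547 = 0.69326
r/H > 0.18, so dT = 5.38*(Q/r)^(2/3)/H
Q/r = 323.82
(Q/r)^(2/3) = 47.156
dT = 5.38 * 47.156 / 3.547 = 71.525 K

71.525 K


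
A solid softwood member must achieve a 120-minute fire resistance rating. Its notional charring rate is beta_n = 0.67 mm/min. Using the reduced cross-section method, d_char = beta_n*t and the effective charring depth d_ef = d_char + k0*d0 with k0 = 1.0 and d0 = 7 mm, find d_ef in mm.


d_char = 0.67 * 120 = 80.4 mm
d_ef = 80.4 + 1.0*7 = 87.4 mm

87.4 mm


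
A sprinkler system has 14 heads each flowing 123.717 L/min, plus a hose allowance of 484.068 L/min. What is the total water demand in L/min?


Sprinkler demand = 14 * 123.717 = 1732.038 L/min
Total = 1732.038 + 484.068 = 2216.106 L/min

2216.106 L/min


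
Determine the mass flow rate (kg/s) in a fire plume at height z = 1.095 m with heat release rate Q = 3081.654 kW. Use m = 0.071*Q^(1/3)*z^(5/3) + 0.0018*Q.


Q^(1/3) = 14.552
z^(5/3) = 1.1633
First term = 0.071 * 14.552 * 1.1633 = 1.2019
Second term = 0.0018 * 3081.654 = 5.5470
m = 6.7489 kg/s

6.7489 kg/s


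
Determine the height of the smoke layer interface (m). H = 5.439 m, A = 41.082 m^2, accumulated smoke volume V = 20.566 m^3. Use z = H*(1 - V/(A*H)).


V/(A*H) = 0.092041
1 - 0.092041 = 0.90796
z = 5.439 * 0.90796 = 4.9384 m

4.9384 m


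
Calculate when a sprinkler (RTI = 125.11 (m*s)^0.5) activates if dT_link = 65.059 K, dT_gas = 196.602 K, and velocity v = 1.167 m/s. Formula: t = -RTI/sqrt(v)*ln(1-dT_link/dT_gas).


dT_link/dT_gas = 0.33092
ln(1 - 0.33092) = -0.40185
t = -125.11 / sqrt(1.167) * -0.40185 = 46.539 s

46.539 s


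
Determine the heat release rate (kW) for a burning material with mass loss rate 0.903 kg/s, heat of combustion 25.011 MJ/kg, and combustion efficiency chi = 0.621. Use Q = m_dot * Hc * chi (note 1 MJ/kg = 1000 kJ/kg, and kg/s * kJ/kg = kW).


Hc = 25.011 MJ/kg = 25.011 * 1000 kJ/kg = 25011 kJ/kg
Q = 0.903 kg/s * 25011 kJ/kg * 0.621 = 14025 kW

14025 kW


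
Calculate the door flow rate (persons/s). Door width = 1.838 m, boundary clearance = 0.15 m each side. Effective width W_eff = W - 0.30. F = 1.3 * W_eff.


W_eff = 1.838 - 0.30 = 1.538 m
F = 1.3 * 1.538 = 1.9994 persons/s

1.9994 persons/s


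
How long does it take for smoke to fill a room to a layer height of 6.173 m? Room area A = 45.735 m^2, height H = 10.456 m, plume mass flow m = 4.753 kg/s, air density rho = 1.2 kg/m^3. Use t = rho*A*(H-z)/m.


H - z = 4.283 m
t = 1.2 * 45.735 * 4.283 / 4.753 = 49.455 s

49.455 s


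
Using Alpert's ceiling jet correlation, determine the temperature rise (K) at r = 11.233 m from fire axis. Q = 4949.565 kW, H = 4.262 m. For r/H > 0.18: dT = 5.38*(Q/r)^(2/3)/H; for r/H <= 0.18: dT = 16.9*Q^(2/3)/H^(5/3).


r/H = 11.233 / 4.262 = 2.6356
r/H > 0.18, so dT = 5.38*(Q/r)^(2/3)/H
Q/r = 440.63
(Q/r)^(2/3) = 57.905
dT = 5.38 * 57.905 / 4.262 = 73.094 K

73.094 K


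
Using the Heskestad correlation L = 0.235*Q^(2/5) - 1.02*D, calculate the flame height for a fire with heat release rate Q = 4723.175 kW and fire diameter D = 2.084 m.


Q^(2/5) = 29.491
0.235 * Q^(2/5) = 6.9305
1.02 * D = 2.1257
L = 4.8048 m

4.8048 m


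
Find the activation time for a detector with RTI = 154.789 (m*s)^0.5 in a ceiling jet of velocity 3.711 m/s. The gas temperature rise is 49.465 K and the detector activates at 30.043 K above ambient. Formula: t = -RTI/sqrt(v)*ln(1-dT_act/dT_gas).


dT_act/dT_gas = 0.60736
ln(1 - 0.60736) = -0.93486
t = -154.789 / sqrt(3.711) * -0.93486 = 75.117 s

75.117 s


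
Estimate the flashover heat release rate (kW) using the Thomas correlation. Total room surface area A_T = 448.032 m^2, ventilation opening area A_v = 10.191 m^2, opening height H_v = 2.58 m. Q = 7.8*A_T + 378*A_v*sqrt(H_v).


7.8*A_T = 3494.6
sqrt(H_v) = 1.6062
378*A_v*sqrt(H_v) = 6187.5
Q = 3494.6 + 6187.5 = 9682.2 kW

9682.2 kW


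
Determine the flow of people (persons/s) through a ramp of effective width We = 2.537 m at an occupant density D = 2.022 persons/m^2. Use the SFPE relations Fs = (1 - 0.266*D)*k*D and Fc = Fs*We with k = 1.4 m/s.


1 - 0.266*D = 1 - 0.266*2.022 = 0.46215
Fs = 0.46215 * 1.4 * 2.022 = 1.3082 persons/(s*m)
Fc = 1.3082 * 2.537 = 3.3190 persons/s

3.3190 persons/s


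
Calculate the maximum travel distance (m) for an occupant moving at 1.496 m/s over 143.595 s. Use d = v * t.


d = 1.496 * 143.595 = 214.82 m

214.82 m


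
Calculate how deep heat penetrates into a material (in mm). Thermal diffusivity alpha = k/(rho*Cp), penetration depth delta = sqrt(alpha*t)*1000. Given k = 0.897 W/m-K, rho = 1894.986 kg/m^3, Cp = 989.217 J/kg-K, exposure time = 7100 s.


alpha = 0.897 / (1894.986 * 989.217) = 4.7851e-07 m^2/s
alpha * t = 0.0033975
delta = sqrt(0.0033975) * 1000 = 58.288 mm

58.288 mm


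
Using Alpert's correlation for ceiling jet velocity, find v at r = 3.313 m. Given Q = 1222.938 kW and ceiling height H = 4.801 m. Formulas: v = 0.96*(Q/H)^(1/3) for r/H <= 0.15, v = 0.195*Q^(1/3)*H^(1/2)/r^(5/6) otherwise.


r/H = 3.313 / 4.801 = 0.69006
r/H > 0.15, so v = 0.195*Q^(1/3)*H^(1/2)/r^(5/6)
Q^(1/3) = 10.694
H^(1/2) = 2.1911
r^(5/6) = 2.7134
v = 0.195 * 10.694 * 2.1911 / 2.7134 = 1.6839 m/s

1.6839 m/s


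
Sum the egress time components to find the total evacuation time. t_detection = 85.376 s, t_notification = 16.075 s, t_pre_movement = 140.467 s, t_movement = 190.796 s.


Total = 85.376 + 16.075 + 140.467 + 190.796 = 432.714 s

432.714 s


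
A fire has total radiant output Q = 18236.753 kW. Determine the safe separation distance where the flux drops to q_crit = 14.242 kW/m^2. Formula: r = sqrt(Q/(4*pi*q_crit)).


4*pi*q_crit = 178.97
Q/(4*pi*q_crit) = 101.90
r = sqrt(101.90) = 10.094 m

10.094 m


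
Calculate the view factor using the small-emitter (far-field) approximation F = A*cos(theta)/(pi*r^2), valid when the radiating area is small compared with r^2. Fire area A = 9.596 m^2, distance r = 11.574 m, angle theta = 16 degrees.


cos(16 deg) = 0.96126
pi*r^2 = 420.84
F = 9.596 * 0.96126 / 420.84 = 0.021919

0.021919


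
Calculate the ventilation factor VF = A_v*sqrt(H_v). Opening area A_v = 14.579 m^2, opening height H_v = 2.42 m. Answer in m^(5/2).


sqrt(H_v) = 1.5556
VF = 14.579 * 1.5556 = 22.680 m^(5/2)

22.680 m^(5/2)


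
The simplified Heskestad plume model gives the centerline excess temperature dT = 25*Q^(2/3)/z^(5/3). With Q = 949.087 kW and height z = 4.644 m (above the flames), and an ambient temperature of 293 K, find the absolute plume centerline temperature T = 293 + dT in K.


Q^(2/3) = 96.576
z^(5/3) = 12.927
dT = 25 * 96.576 / 12.927 = 186.78 K
T = 293 + 186.78 = 479.78 K

479.78 K


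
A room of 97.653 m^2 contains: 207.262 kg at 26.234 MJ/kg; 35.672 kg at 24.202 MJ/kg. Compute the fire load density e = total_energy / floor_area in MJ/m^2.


Total energy = 207.262*26.234 + 35.672*24.202
= 5437.311 + 863.3337
= 6300.645 MJ
e = 6300.645 / 97.653 = 64.521 MJ/m^2

64.521 MJ/m^2


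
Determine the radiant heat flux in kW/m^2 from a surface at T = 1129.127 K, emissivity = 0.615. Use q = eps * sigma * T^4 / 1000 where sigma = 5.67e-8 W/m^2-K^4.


T^4 = 1.6254e+12
q = 0.615 * 5.67e-8 * 1.6254e+12 / 1000 = 56.680 kW/m^2

56.680 kW/m^2


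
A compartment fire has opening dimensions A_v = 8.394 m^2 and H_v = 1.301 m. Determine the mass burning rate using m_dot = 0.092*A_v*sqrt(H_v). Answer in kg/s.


sqrt(H_v) = 1.1406
m_dot = 0.092 * 8.394 * 1.1406 = 0.88084 kg/s

0.88084 kg/s


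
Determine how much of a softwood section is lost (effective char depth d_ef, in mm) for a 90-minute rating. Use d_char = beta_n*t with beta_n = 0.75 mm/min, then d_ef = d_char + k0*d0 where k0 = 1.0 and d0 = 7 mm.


d_char = 0.75 * 90 = 67.5 mm
d_ef = 67.5 + 1.0*7 = 74.5 mm

74.5 mm


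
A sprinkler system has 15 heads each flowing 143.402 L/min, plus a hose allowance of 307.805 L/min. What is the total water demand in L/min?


Sprinkler demand = 15 * 143.402 = 2151.03 L/min
Total = 2151.03 + 307.805 = 2458.835 L/min

2458.835 L/min


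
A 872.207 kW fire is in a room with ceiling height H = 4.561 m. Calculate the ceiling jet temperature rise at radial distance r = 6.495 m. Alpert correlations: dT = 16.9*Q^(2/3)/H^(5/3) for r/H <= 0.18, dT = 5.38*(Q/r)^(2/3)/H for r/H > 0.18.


r/H = 6.495 / 4.561 = 1.4240
r/H > 0.18, so dT = 5.38*(Q/r)^(2/3)/H
Q/r = 134.29
(Q/r)^(2/3) = 26.224
dT = 5.38 * 26.224 / 4.561 = 30.933 K

30.933 K


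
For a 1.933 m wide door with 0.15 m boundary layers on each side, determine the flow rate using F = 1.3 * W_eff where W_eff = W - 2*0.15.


W_eff = 1.933 - 0.30 = 1.633 m
F = 1.3 * 1.633 = 2.1229 persons/s

2.1229 persons/s


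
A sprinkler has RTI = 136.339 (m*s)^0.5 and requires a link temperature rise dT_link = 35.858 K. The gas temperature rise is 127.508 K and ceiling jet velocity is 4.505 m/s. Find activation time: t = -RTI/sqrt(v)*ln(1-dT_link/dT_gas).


dT_link/dT_gas = 0.28122
ln(1 - 0.28122) = -0.33020
t = -136.339 / sqrt(4.505) * -0.33020 = 21.211 s

21.211 s


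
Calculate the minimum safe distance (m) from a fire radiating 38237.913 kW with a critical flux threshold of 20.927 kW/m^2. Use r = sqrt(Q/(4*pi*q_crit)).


4*pi*q_crit = 262.98
Q/(4*pi*q_crit) = 145.40
r = sqrt(145.40) = 12.058 m

12.058 m


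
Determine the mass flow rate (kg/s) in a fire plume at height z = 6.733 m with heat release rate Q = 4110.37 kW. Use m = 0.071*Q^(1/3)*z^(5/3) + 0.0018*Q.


Q^(1/3) = 16.019
z^(5/3) = 24.008
First term = 0.071 * 16.019 * 24.008 = 27.304
Second term = 0.0018 * 4110.37 = 7.3987
m = 34.703 kg/s

34.703 kg/s


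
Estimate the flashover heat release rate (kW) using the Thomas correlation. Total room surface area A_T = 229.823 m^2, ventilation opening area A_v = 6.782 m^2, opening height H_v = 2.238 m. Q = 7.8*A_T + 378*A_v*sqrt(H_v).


7.8*A_T = 1792.6
sqrt(H_v) = 1.4960
378*A_v*sqrt(H_v) = 3835.1
Q = 1792.6 + 3835.1 = 5627.7 kW

5627.7 kW


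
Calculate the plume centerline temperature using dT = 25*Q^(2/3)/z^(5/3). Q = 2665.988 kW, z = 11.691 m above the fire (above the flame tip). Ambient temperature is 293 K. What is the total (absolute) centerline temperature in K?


Q^(2/3) = 192.27
z^(5/3) = 60.222
dT = 25 * 192.27 / 60.222 = 79.817 K
T = 293 + 79.817 = 372.82 K

372.82 K


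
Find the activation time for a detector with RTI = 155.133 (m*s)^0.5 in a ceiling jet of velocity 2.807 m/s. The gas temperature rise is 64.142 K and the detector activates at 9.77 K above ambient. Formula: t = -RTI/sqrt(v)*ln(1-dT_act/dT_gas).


dT_act/dT_gas = 0.15232
ln(1 - 0.15232) = -0.16525
t = -155.133 / sqrt(2.807) * -0.16525 = 15.301 s

15.301 s


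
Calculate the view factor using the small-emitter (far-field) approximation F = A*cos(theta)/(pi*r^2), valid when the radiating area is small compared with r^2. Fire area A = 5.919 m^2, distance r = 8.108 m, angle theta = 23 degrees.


cos(23 deg) = 0.92050
pi*r^2 = 206.53
F = 5.919 * 0.92050 / 206.53 = 0.026381

0.026381


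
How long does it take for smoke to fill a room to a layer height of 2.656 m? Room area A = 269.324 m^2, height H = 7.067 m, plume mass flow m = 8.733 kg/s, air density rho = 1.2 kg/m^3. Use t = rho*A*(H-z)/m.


H - z = 4.411 m
t = 1.2 * 269.324 * 4.411 / 8.733 = 163.24 s

163.24 s


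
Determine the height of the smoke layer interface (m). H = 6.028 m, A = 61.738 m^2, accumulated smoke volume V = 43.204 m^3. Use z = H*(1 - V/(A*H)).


V/(A*H) = 0.11609
1 - 0.11609 = 0.88391
z = 6.028 * 0.88391 = 5.3282 m

5.3282 m


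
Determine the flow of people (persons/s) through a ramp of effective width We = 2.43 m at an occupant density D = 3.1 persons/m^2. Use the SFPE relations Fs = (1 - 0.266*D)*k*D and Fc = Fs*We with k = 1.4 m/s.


1 - 0.266*D = 1 - 0.266*3.1 = 0.17540
Fs = 0.17540 * 1.4 * 3.1 = 0.76124 persons/(s*m)
Fc = 0.76124 * 2.43 = 1.8498 persons/s

1.8498 persons/s


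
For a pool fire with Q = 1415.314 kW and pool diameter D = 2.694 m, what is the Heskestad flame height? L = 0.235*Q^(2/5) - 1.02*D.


Q^(2/5) = 18.211
0.235 * Q^(2/5) = 4.2797
1.02 * D = 2.7479
L = 1.5318 m

1.5318 m


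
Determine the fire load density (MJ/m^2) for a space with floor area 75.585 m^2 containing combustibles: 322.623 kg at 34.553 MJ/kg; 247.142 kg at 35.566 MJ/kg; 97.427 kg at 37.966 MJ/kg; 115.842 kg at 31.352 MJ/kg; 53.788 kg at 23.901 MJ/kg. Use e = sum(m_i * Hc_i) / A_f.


Total energy = 322.623*34.553 + 247.142*35.566 + 97.427*37.966 + 115.842*31.352 + 53.788*23.901
= 11147.59 + 8789.852 + 3698.913 + 3631.878 + 1285.587
= 28553.82 MJ
e = 28553.82 / 75.585 = 377.77 MJ/m^2

377.77 MJ/m^2


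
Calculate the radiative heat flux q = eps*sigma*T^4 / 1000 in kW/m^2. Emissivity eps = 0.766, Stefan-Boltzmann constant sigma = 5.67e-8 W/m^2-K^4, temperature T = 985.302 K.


T^4 = 9.4249e+11
q = 0.766 * 5.67e-8 * 9.4249e+11 / 1000 = 40.934 kW/m^2

40.934 kW/m^2


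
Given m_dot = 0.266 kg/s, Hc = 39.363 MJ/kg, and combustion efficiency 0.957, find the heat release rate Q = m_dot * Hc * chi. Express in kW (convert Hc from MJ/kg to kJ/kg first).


Hc = 39.363 MJ/kg = 39.363 * 1000 kJ/kg = 39363 kJ/kg
Q = 0.266 kg/s * 39363 kJ/kg * 0.957 = 10020 kW

10020 kW


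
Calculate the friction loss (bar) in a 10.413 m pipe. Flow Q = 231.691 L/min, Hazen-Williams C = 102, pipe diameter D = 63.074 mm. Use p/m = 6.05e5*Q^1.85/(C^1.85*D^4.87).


Q^1.85 = 23718
C^1.85 = 5198.9
D^4.87 = 5.8247e+08
p/m = 0.0047387 bar/m
p_total = 0.0047387 * 10.413 = 0.049344 bar

0.049344 bar


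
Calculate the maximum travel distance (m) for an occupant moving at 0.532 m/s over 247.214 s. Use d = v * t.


d = 0.532 * 247.214 = 131.52 m

131.52 m


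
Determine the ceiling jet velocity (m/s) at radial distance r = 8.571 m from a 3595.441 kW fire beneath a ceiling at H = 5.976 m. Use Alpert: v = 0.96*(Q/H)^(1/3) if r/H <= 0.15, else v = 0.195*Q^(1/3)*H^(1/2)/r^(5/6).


r/H = 8.571 / 5.976 = 1.4342
r/H > 0.15, so v = 0.195*Q^(1/3)*H^(1/2)/r^(5/6)
Q^(1/3) = 15.320
H^(1/2) = 2.4446
r^(5/6) = 5.9914
v = 0.195 * 15.320 * 2.4446 / 5.9914 = 1.2189 m/s

1.2189 m/s


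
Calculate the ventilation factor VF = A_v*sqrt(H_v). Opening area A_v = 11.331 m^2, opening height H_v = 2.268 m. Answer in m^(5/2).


sqrt(H_v) = 1.5060
VF = 11.331 * 1.5060 = 17.064 m^(5/2)

17.064 m^(5/2)


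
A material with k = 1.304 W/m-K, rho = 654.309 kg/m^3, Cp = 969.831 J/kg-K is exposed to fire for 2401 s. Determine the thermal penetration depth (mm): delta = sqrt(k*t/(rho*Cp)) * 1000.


alpha = 1.304 / (654.309 * 969.831) = 2.0549e-06 m^2/s
alpha * t = 0.0049339
delta = sqrt(0.0049339) * 1000 = 70.242 mm

70.242 mm


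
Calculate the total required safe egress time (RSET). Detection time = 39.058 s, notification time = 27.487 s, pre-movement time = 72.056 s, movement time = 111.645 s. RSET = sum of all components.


Total = 39.058 + 27.487 + 72.056 + 111.645 = 250.246 s

250.246 s


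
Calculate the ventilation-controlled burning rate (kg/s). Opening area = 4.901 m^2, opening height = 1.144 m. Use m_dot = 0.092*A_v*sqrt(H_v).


sqrt(H_v) = 1.0696
m_dot = 0.092 * 4.901 * 1.0696 = 0.48226 kg/s

0.48226 kg/s


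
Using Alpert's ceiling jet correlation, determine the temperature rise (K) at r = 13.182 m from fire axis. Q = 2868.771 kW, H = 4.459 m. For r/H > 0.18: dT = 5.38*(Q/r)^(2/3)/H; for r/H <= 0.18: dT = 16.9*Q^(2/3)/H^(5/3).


r/H = 13.182 / 4.459 = 2.9563
r/H > 0.18, so dT = 5.38*(Q/r)^(2/3)/H
Q/r = 217.63
(Q/r)^(2/3) = 36.181
dT = 5.38 * 36.181 / 4.459 = 43.654 K

43.654 K


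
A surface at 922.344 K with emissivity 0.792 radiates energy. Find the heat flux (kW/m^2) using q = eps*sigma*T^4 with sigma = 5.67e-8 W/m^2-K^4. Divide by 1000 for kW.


T^4 = 7.2372e+11
q = 0.792 * 5.67e-8 * 7.2372e+11 / 1000 = 32.500 kW/m^2

32.500 kW/m^2


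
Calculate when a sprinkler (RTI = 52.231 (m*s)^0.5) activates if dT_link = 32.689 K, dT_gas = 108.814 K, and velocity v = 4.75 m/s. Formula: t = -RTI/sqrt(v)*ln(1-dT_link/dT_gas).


dT_link/dT_gas = 0.30041
ln(1 - 0.30041) = -0.35726
t = -52.231 / sqrt(4.75) * -0.35726 = 8.5619 s

8.5619 s


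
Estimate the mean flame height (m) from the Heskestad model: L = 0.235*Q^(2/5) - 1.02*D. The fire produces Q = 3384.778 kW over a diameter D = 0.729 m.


Q^(2/5) = 25.811
0.235 * Q^(2/5) = 6.0657
1.02 * D = 0.74358
L = 5.3221 m

5.3221 m


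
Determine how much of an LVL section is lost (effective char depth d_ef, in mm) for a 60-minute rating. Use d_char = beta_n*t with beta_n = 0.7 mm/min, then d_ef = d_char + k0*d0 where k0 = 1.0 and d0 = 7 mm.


d_char = 0.7 * 60 = 42 mm
d_ef = 42 + 1.0*7 = 49 mm

49 mm


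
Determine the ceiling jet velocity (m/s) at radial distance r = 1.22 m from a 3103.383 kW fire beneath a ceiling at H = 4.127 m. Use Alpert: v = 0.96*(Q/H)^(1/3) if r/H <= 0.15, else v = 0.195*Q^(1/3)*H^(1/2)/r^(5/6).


r/H = 1.22 / 4.127 = 0.29561
r/H > 0.15, so v = 0.195*Q^(1/3)*H^(1/2)/r^(5/6)
Q^(1/3) = 14.586
H^(1/2) = 2.0315
r^(5/6) = 1.1802
v = 0.195 * 14.586 * 2.0315 / 1.1802 = 4.8959 m/s

4.8959 m/s


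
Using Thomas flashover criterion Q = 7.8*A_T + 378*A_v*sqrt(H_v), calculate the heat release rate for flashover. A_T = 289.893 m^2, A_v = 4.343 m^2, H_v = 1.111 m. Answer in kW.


7.8*A_T = 2261.2
sqrt(H_v) = 1.0540
378*A_v*sqrt(H_v) = 1730.4
Q = 2261.2 + 1730.4 = 3991.5 kW

3991.5 kW


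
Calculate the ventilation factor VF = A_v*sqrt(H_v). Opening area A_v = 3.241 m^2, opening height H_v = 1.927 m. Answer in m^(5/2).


sqrt(H_v) = 1.3882
VF = 3.241 * 1.3882 = 4.4990 m^(5/2)

4.4990 m^(5/2)


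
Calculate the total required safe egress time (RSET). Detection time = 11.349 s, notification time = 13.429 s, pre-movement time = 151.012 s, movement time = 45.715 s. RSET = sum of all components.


Total = 11.349 + 13.429 + 151.012 + 45.715 = 221.505 s

221.505 s


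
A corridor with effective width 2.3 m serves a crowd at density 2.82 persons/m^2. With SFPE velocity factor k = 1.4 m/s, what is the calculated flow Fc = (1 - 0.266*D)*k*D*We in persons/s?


1 - 0.266*D = 1 - 0.266*2.82 = 0.24988
Fs = 0.24988 * 1.4 * 2.82 = 0.98653 persons/(s*m)
Fc = 0.98653 * 2.3 = 2.2690 persons/s

2.2690 persons/s


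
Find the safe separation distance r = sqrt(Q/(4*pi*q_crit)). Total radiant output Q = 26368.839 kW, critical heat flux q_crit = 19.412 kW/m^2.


4*pi*q_crit = 243.94
Q/(4*pi*q_crit) = 108.10
r = sqrt(108.10) = 10.397 m

10.397 m


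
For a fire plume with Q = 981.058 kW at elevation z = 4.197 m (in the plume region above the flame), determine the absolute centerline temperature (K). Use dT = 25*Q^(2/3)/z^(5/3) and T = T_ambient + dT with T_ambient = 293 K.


Q^(2/3) = 98.733
z^(5/3) = 10.920
dT = 25 * 98.733 / 10.920 = 226.03 K
T = 293 + 226.03 = 519.03 K

519.03 K


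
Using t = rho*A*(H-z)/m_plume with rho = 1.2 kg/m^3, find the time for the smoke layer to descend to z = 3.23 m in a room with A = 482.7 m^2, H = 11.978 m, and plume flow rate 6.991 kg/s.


H - z = 8.748 m
t = 1.2 * 482.7 * 8.748 / 6.991 = 724.82 s

724.82 s


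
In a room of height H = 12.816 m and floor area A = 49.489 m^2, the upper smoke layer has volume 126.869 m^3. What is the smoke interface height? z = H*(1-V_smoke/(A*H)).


V/(A*H) = 0.20003
1 - 0.20003 = 0.79997
z = 12.816 * 0.79997 = 10.252 m

10.252 m


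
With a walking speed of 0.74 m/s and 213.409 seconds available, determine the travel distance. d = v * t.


d = 0.74 * 213.409 = 157.92 m

157.92 m


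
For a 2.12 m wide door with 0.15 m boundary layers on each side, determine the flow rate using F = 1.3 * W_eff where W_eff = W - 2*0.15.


W_eff = 2.12 - 0.30 = 1.82 m
F = 1.3 * 1.82 = 2.366 persons/s

2.366 persons/s


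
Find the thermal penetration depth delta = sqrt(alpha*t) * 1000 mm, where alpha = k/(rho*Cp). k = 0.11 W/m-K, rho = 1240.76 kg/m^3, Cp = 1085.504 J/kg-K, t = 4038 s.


alpha = 0.11 / (1240.76 * 1085.504) = 8.1672e-08 m^2/s
alpha * t = 0.00032979
delta = sqrt(0.00032979) * 1000 = 18.160 mm

18.160 mm


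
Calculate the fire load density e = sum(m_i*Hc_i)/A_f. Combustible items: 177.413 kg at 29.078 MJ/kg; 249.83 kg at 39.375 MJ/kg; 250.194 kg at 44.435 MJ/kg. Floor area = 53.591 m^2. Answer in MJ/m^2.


Total energy = 177.413*29.078 + 249.83*39.375 + 250.194*44.435
= 5158.815 + 9837.056 + 11117.37
= 26113.24 MJ
e = 26113.24 / 53.591 = 487.27 MJ/m^2

487.27 MJ/m^2


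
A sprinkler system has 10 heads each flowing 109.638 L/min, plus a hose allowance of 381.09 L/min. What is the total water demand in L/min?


Sprinkler demand = 10 * 109.638 = 1096.38 L/min
Total = 1096.38 + 381.09 = 1477.47 L/min

1477.47 L/min


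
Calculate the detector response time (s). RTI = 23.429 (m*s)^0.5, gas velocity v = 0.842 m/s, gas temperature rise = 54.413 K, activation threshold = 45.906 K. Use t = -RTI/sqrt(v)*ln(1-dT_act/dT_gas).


dT_act/dT_gas = 0.84366
ln(1 - 0.84366) = -1.8557
t = -23.429 / sqrt(0.842) * -1.8557 = 47.381 s

47.381 s


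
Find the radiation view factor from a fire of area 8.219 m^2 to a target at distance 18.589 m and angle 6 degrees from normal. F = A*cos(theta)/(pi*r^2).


cos(6 deg) = 0.99452
pi*r^2 = 1085.6
F = 8.219 * 0.99452 / 1085.6 = 0.0075296

0.0075296


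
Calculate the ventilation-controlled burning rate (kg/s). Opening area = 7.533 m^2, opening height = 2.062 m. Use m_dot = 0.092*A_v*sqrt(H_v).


sqrt(H_v) = 1.4360
m_dot = 0.092 * 7.533 * 1.4360 = 0.99518 kg/s

0.99518 kg/s


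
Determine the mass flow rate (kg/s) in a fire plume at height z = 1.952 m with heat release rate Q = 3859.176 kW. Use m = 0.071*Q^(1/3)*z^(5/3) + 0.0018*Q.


Q^(1/3) = 15.685
z^(5/3) = 3.0488
First term = 0.071 * 15.685 * 3.0488 = 3.3954
Second term = 0.0018 * 3859.176 = 6.9465
m = 10.342 kg/s

10.342 kg/s


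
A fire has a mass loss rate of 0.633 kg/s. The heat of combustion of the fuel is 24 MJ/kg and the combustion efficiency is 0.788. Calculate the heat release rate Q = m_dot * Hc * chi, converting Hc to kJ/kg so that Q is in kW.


Hc = 24 MJ/kg = 24 * 1000 kJ/kg = 24000 kJ/kg
Q = 0.633 kg/s * 24000 kJ/kg * 0.788 = 11971.296 kW

11971.296 kW


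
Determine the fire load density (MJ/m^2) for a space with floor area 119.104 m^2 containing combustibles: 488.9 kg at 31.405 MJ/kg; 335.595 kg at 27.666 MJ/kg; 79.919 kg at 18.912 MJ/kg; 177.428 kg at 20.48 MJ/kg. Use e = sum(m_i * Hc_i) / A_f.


Total energy = 488.9*31.405 + 335.595*27.666 + 79.919*18.912 + 177.428*20.48
= 15353.90 + 9284.571 + 1511.428 + 3633.725
= 29783.63 MJ
e = 29783.63 / 119.104 = 250.06 MJ/m^2

250.06 MJ/m^2


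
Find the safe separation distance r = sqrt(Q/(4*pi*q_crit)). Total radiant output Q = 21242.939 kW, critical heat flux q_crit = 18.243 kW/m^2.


4*pi*q_crit = 229.25
Q/(4*pi*q_crit) = 92.663
r = sqrt(92.663) = 9.6262 m

9.6262 m


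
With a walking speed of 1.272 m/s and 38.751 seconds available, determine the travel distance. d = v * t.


d = 1.272 * 38.751 = 49.291 m

49.291 m


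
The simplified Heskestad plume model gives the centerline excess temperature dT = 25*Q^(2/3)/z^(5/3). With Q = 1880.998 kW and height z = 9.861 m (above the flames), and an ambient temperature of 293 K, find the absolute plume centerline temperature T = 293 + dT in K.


Q^(2/3) = 152.38
z^(5/3) = 45.346
dT = 25 * 152.38 / 45.346 = 84.010 K
T = 293 + 84.010 = 377.01 K

377.01 K


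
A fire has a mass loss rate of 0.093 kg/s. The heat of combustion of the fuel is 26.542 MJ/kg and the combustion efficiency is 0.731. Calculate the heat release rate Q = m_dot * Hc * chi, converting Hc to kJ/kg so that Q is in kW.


Hc = 26.542 MJ/kg = 26.542 * 1000 kJ/kg = 26542 kJ/kg
Q = 0.093 kg/s * 26542 kJ/kg * 0.731 = 1804.4 kW

1804.4 kW


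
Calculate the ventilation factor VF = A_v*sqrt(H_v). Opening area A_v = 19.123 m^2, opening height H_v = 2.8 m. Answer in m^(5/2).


sqrt(H_v) = 1.6733
VF = 19.123 * 1.6733 = 31.999 m^(5/2)

31.999 m^(5/2)


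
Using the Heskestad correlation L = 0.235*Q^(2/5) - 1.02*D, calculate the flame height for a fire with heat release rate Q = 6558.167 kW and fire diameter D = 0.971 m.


Q^(2/5) = 33.629
0.235 * Q^(2/5) = 7.9028
1.02 * D = 0.99042
L = 6.9124 m

6.9124 m


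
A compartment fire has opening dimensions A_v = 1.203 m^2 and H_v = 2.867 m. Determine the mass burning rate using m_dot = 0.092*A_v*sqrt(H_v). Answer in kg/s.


sqrt(H_v) = 1.6932
m_dot = 0.092 * 1.203 * 1.6932 = 0.18740 kg/s

0.18740 kg/s


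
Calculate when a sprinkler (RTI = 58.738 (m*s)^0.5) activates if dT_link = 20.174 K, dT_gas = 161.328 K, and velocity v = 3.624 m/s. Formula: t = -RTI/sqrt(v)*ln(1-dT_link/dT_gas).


dT_link/dT_gas = 0.12505
ln(1 - 0.12505) = -0.13359
t = -58.738 / sqrt(3.624) * -0.13359 = 4.1219 s

4.1219 s


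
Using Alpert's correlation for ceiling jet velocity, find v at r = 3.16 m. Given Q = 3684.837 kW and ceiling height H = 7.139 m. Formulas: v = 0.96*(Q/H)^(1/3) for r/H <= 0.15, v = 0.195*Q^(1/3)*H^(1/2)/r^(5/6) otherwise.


r/H = 3.16 / 7.139 = 0.44264
r/H > 0.15, so v = 0.195*Q^(1/3)*H^(1/2)/r^(5/6)
Q^(1/3) = 15.446
H^(1/2) = 2.6719
r^(5/6) = 2.6086
v = 0.195 * 15.446 * 2.6719 / 2.6086 = 3.0850 m/s

3.0850 m/s


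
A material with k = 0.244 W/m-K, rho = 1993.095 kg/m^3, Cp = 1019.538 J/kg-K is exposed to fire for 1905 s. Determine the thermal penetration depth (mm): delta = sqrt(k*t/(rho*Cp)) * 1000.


alpha = 0.244 / (1993.095 * 1019.538) = 1.2008e-07 m^2/s
alpha * t = 0.00022875
delta = sqrt(0.00022875) * 1000 = 15.124 mm

15.124 mm


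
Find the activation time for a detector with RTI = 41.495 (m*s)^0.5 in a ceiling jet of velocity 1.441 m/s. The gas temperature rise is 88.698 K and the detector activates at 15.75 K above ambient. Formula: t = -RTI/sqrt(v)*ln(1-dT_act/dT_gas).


dT_act/dT_gas = 0.17757
ln(1 - 0.17757) = -0.19549
t = -41.495 / sqrt(1.441) * -0.19549 = 6.7576 s

6.7576 s


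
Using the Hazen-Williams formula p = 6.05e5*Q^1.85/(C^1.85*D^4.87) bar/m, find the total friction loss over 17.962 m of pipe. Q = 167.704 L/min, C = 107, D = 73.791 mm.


Q^1.85 = 13044
C^1.85 = 5680.2
D^4.87 = 1.2508e+09
p/m = 0.0011108 bar/m
p_total = 0.0011108 * 17.962 = 0.019952 bar

0.019952 bar


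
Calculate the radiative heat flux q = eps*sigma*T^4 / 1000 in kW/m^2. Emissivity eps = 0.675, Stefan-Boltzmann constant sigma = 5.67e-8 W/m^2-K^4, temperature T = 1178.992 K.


T^4 = 1.9322e+12
q = 0.675 * 5.67e-8 * 1.9322e+12 / 1000 = 73.949 kW/m^2

73.949 kW/m^2


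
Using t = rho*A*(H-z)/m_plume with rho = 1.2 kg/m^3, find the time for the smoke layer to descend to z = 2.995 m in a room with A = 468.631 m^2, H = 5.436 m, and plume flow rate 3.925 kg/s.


H - z = 2.441 m
t = 1.2 * 468.631 * 2.441 / 3.925 = 349.74 s

349.74 s


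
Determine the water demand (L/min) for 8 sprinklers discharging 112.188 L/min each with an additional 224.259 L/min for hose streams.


Sprinkler demand = 8 * 112.188 = 897.504 L/min
Total = 897.504 + 224.259 = 1121.763 L/min

1121.763 L/min


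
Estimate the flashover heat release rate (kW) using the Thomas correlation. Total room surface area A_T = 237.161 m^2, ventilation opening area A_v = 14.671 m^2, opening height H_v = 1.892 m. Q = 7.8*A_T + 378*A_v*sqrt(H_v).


7.8*A_T = 1849.9
sqrt(H_v) = 1.3755
378*A_v*sqrt(H_v) = 7628.0
Q = 1849.9 + 7628.0 = 9477.9 kW

9477.9 kW


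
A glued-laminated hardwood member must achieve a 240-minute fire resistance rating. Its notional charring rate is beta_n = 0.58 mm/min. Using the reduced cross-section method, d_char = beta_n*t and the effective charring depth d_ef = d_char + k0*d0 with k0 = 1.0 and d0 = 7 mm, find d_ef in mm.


d_char = 0.58 * 240 = 139.2 mm
d_ef = 139.2 + 1.0*7 = 146.2 mm

146.2 mm


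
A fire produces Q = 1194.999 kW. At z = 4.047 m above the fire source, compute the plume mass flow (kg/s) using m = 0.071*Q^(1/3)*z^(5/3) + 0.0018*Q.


Q^(1/3) = 10.612
z^(5/3) = 10.278
First term = 0.071 * 10.612 * 10.278 = 7.7435
Second term = 0.0018 * 1194.999 = 2.1510
m = 9.8945 kg/s

9.8945 kg/s


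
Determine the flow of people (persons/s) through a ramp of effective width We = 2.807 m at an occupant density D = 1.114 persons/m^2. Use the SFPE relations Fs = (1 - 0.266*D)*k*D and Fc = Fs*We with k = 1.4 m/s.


1 - 0.266*D = 1 - 0.266*1.114 = 0.70368
Fs = 0.70368 * 1.4 * 1.114 = 1.0975 persons/(s*m)
Fc = 1.0975 * 2.807 = 3.0806 persons/s

3.0806 persons/s


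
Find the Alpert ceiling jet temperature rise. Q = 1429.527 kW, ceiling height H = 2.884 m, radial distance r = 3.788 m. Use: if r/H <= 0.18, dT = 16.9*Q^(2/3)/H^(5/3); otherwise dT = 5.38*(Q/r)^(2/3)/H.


r/H = 3.788 / 2.884 = 1.3135
r/H > 0.18, so dT = 5.38*(Q/r)^(2/3)/H
Q/r = 377.38
(Q/r)^(2/3) = 52.222
dT = 5.38 * 52.222 / 2.884 = 97.419 K

97.419 K
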